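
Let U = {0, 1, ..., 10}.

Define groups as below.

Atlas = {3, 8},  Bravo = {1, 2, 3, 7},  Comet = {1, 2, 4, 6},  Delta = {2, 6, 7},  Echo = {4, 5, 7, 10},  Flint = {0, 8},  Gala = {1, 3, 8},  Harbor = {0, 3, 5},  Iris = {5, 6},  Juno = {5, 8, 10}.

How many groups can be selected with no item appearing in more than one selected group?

Bravo, Flint, Iris are pairwise disjoint (Bravo={1,2,3,7}; Flint={0,8}; Iris={5,6}).
Every remaining group overlaps one of these, and no 4 of the listed groups are pairwise disjoint, so 3 is the maximum.

3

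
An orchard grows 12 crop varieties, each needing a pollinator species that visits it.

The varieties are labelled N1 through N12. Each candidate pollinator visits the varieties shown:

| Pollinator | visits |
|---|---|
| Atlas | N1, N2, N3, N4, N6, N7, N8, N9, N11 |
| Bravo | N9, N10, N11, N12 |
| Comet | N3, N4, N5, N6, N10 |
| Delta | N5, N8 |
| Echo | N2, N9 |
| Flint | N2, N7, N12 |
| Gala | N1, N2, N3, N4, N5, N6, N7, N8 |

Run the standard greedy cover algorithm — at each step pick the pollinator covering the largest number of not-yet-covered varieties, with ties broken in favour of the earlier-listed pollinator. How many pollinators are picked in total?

3

Greedy: pick Atlas (covers 9 new) → pick Bravo (covers 2 new) → pick Comet (covers 1 new). Total picks: 3.
(The true minimum cover uses only 2 pollinators, so greedy is not optimal here.)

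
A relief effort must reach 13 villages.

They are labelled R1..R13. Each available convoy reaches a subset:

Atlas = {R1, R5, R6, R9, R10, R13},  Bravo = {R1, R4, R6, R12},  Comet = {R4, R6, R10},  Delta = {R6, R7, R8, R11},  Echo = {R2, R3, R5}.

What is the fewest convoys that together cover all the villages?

4

Take {Atlas, Bravo, Delta, Echo}. Their union is {R1, R2, R3, R4, R5, R6, R7, R8, R9, R10, R11, R12, R13}, which is all 13 villages.
Only Atlas contains R9, so Atlas is forced; the remaining 7 villages need at least 3 more convoys (each remaining convoy adds at most 3) — so at least 4 convoys are needed, and 4 is optimal.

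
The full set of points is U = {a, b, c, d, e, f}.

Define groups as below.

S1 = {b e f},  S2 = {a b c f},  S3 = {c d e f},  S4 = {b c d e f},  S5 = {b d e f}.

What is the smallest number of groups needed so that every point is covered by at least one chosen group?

2

Take {S2, S3}. Their union is {a, b, c, d, e, f}, which is all 6 points.
No single group has all 6 points (the largest, S4, has 5), so 2 is optimal.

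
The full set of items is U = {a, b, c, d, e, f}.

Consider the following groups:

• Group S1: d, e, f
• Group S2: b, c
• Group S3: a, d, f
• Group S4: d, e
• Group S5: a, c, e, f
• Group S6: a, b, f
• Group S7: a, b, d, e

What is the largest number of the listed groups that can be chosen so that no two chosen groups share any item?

2

S2, S4 are pairwise disjoint (S2={b,c}; S4={d,e}).
Every remaining group overlaps one of these, and no 3 of the listed groups are pairwise disjoint, so 2 is the maximum.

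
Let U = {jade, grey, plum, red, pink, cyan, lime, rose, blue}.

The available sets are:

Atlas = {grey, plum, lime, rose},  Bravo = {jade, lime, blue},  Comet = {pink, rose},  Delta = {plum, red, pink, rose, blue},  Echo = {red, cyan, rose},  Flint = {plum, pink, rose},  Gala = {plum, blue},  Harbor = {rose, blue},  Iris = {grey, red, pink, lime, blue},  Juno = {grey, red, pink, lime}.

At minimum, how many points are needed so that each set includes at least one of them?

3

Take H = {grey, rose, blue}. Each listed set contains at least one of these, so H is a hitting set of size 3.
No choice of 2 points meets every set, so 3 is the minimum.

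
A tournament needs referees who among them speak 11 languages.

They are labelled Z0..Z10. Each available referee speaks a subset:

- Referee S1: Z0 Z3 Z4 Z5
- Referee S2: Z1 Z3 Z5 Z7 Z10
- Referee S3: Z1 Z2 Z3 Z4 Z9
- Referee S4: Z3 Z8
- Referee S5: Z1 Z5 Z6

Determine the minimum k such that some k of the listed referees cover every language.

5

Take {S1, S2, S3, S4, S5}. Their union is {Z0, Z1, Z2, Z3, Z4, Z5, Z6, Z7, Z8, Z9, Z10}, which is all 11 languages.
No 4 of the 5 referees cover everything (all 5 combinations miss at least one language), so 5 is optimal.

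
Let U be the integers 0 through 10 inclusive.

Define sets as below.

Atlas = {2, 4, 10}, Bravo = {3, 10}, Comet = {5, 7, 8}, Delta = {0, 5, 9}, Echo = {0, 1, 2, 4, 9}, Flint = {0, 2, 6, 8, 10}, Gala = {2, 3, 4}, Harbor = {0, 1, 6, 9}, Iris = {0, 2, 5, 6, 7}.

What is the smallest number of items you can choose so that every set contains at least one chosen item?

4

Take H = {0, 4, 7, 10}. Each listed set contains at least one of these, so H is a hitting set of size 4.
No choice of 3 items meets every set, so 4 is the minimum.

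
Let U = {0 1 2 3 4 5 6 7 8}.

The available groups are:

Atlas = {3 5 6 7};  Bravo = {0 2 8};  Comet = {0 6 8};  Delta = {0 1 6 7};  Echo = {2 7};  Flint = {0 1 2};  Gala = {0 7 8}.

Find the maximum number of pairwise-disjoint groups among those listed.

Comet, Echo are pairwise disjoint (Comet={0,6,8}; Echo={2,7}).
Every remaining group overlaps one of these, and no 3 of the listed groups are pairwise disjoint, so 2 is the maximum.

2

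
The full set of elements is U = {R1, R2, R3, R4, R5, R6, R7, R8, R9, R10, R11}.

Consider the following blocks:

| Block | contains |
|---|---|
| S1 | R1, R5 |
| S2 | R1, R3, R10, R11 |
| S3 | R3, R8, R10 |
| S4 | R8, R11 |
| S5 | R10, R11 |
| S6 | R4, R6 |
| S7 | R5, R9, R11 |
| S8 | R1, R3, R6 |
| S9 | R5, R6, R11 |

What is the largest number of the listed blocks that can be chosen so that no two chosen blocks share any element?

S3, S6, S7 are pairwise disjoint (S3={R3,R8,R10}; S6={R4,R6}; S7={R5,R9,R11}).
Every remaining block overlaps one of these, and no 4 of the listed blocks are pairwise disjoint, so 3 is the maximum.

3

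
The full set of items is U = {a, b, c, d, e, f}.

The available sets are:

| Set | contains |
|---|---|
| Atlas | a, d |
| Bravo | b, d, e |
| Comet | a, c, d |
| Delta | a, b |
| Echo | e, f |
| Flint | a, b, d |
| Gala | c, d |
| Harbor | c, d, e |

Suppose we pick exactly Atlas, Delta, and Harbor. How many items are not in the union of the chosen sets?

Union of Atlas, Delta, Harbor = {a, b, c, d, e}.
Not covered: f — 1 item.

1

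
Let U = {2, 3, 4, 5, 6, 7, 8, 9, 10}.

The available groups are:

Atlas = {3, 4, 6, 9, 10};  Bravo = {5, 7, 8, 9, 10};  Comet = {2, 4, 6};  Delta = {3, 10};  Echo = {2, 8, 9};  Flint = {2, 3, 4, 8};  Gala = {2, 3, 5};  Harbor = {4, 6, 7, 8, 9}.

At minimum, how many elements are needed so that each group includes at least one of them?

H = {2, 8, 10} meets every group (each contains at least one member of H), and |H| = 3.
No choice of 2 elements meets every group, so 3 is the minimum.

3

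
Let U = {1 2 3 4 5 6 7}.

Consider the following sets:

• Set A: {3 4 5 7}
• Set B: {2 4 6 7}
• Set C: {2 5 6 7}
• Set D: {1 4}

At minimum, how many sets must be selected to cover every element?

Take {A, B, D}. Their union is {1, 2, 3, 4, 5, 6, 7}, which is all 7 elements.
Only D contains 1, so D is forced; the remaining 5 elements need at least 2 more sets (each remaining set adds at most 4) — so at least 3 sets are needed, and 3 is optimal.

3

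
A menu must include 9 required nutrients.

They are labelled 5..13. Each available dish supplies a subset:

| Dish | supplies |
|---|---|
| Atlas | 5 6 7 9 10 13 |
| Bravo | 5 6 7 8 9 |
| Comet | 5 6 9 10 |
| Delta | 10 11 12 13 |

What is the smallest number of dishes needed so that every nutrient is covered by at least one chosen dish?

Take {Bravo, Delta}. Their union is {5, 6, 7, 8, 9, 10, 11, 12, 13}, which is all 9 nutrients.
No single dish has all 9 nutrients (the largest, Atlas, has 6), so 2 is optimal.

2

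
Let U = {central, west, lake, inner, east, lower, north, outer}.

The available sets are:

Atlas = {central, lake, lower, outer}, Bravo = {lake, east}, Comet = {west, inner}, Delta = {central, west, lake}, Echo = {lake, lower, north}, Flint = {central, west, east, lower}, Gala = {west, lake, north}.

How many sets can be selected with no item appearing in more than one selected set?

Comet, Echo are pairwise disjoint (Comet={west,inner}; Echo={lake,lower,north}).
Every remaining set overlaps one of these, and no 3 of the listed sets are pairwise disjoint, so 2 is the maximum.

2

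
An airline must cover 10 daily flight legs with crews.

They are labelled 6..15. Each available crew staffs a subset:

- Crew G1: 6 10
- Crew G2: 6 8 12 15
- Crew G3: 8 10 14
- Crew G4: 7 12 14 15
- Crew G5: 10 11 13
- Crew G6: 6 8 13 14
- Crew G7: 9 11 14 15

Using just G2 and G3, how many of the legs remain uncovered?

Union of G2, G3 = {6, 8, 10, 12, 14, 15}.
Not covered: 7, 9, 11, 13 — 4 legs.

4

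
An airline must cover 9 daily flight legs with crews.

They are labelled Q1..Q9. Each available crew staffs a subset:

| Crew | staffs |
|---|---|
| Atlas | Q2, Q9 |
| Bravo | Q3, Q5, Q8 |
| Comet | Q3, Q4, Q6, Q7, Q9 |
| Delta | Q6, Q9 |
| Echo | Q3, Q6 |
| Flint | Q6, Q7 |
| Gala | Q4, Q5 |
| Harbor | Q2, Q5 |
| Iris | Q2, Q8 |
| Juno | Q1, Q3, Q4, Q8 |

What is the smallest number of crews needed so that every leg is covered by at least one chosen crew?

Take {Comet, Harbor, Juno}. Their union is {Q1, Q2, Q3, Q4, Q5, Q6, Q7, Q8, Q9}, which is all 9 legs.
Only Juno contains Q1, so Juno is forced; the remaining 5 legs need at least 2 more crews (each remaining crew adds at most 3) — so at least 3 crews are needed, and 3 is optimal.

3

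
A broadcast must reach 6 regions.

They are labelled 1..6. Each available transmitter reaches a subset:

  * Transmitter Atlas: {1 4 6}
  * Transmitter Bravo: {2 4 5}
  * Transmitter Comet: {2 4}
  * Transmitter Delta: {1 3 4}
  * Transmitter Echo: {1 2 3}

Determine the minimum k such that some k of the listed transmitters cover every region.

3

Atlas and Bravo and Delta together: Atlas ∪ Bravo ∪ Delta = {1, 2, 3, 4, 5, 6} — every region is covered.
Only Bravo contains 5, so Bravo is forced; the remaining 3 regions need at least 2 more transmitters (each remaining transmitter adds at most 2) — so at least 3 transmitters are needed, and 3 is optimal.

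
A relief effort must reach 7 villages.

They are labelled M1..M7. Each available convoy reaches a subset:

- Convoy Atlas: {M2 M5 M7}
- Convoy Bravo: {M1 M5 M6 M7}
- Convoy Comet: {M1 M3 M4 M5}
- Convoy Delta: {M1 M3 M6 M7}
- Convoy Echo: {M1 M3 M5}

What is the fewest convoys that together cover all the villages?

3

Atlas and Bravo and Comet together: Atlas ∪ Bravo ∪ Comet = {M1, M2, M3, M4, M5, M6, M7} — every village is covered.
Only Atlas contains M2, so Atlas is forced; the remaining 4 villages need at least 2 more convoys (each remaining convoy adds at most 3) — so at least 3 convoys are needed, and 3 is optimal.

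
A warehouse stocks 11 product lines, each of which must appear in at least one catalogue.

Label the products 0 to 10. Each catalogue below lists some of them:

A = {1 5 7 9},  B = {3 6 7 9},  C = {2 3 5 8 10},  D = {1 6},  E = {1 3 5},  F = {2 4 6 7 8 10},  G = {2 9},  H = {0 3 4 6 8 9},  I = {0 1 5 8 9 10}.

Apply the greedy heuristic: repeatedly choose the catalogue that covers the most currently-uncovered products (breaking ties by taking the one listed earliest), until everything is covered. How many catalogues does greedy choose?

Greedy: pick F (covers 6 new) → pick I (covers 4 new) → pick B (covers 1 new). Total picks: 3.

3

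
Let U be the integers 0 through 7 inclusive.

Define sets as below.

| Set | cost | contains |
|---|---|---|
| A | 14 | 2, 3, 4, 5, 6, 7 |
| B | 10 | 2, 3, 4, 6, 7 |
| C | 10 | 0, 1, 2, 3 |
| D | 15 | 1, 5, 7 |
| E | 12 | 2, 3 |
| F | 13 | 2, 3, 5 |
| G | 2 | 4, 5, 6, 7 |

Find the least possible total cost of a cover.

C, G together cover every element (C ∪ G = {0, 1, 2, 3, 4, 5, 6, 7}); total cost 10 + 2 = 12.
No covering selection has total cost below 12.

12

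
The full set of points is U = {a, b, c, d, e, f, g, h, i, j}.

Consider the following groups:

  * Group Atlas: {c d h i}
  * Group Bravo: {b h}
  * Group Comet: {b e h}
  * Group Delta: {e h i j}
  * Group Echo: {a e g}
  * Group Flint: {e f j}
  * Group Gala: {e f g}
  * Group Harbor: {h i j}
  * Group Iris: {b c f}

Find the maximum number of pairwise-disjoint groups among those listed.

3

Echo, Harbor, Iris are pairwise disjoint (Echo={a,e,g}; Harbor={h,i,j}; Iris={b,c,f}).
Every remaining group overlaps one of these, and no 4 of the listed groups are pairwise disjoint, so 3 is the maximum.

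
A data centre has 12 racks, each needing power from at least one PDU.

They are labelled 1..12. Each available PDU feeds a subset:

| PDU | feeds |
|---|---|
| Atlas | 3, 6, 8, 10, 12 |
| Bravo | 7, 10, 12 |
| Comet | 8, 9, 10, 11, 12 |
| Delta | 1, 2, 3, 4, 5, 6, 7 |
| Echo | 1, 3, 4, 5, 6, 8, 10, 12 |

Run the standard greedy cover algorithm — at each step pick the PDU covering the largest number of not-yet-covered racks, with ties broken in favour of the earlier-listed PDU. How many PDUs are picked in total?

Greedy: pick Echo (covers 8 new) → pick Comet (covers 2 new) → pick Delta (covers 2 new). Total picks: 3.
(The true minimum cover uses only 2 PDUs, so greedy is not optimal here.)

3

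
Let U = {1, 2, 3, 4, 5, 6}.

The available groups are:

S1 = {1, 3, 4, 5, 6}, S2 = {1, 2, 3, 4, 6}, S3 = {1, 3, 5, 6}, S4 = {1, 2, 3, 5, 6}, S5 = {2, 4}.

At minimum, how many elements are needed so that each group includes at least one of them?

2

The 2 elements {1, 4} hit every group.
The groups S3, S5 are pairwise disjoint, so any hitting set needs a separate element for each — at least 2. Hence 2 is optimal.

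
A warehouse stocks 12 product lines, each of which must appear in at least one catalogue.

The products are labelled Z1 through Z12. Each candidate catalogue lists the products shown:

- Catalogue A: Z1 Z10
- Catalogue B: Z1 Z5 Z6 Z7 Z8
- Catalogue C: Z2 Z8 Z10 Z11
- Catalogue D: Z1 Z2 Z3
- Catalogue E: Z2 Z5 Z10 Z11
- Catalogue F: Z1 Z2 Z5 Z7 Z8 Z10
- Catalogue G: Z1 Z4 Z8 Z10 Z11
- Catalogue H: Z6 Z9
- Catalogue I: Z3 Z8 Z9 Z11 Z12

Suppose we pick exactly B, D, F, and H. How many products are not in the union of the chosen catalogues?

Union of B, D, F, H = {Z1, Z2, Z3, Z5, Z6, Z7, Z8, Z9, Z10}.
Not covered: Z4, Z11, Z12 — 3 products.

3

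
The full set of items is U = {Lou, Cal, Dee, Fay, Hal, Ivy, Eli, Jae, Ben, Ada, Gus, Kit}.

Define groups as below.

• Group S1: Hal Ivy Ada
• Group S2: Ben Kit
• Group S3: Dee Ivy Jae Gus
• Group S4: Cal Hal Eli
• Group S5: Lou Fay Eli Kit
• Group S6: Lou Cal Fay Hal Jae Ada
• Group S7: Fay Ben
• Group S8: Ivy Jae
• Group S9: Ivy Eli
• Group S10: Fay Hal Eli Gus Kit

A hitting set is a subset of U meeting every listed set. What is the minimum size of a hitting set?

4

Take H = {Cal, Ivy, Eli, Ben}. Each listed group contains at least one of these, so H is a hitting set of size 4.
No choice of 3 items meets every group, so 4 is the minimum.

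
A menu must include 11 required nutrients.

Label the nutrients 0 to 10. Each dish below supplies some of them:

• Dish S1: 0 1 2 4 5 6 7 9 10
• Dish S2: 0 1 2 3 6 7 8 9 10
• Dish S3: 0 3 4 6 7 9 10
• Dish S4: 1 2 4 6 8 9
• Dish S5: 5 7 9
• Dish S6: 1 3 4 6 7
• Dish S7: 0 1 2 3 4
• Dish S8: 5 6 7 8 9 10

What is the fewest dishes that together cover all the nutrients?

S7 and S8 together: S7 ∪ S8 = {0, 1, 2, 3, 4, 5, 6, 7, 8, 9, 10} — every nutrient is covered.
No single dish has all 11 nutrients (the largest, S1, has 9), so 2 is optimal.

2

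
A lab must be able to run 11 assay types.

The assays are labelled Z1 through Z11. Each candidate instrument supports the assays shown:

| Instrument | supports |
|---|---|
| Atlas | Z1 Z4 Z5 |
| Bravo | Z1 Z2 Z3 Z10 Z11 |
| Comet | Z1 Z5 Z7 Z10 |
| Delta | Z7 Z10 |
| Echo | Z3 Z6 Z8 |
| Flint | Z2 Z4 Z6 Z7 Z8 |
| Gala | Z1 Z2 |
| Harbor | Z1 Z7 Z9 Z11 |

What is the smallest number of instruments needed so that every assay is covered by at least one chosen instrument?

Atlas and Bravo and Echo and Harbor together: Atlas ∪ Bravo ∪ Echo ∪ Harbor = {Z1, Z2, Z3, Z4, Z5, Z6, Z7, Z8, Z9, Z10, Z11} — every assay is covered.
No 3 of the 8 instruments cover everything (all 56 combinations miss at least one assay), so 4 is optimal.

4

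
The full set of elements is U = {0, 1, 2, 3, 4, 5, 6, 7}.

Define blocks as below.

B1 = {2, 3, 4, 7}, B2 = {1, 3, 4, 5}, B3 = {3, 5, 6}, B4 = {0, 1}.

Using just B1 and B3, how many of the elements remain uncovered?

2

Union of B1, B3 = {2, 3, 4, 5, 6, 7}.
Not covered: 0, 1 — 2 elements.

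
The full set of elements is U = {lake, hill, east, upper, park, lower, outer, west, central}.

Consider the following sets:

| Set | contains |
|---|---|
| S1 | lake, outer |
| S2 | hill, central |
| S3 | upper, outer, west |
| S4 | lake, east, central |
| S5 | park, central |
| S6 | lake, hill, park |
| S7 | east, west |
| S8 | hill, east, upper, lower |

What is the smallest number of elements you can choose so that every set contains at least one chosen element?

The 4 elements {hill, east, outer, central} hit every set.
No choice of 3 elements meets every set, so 4 is the minimum.

4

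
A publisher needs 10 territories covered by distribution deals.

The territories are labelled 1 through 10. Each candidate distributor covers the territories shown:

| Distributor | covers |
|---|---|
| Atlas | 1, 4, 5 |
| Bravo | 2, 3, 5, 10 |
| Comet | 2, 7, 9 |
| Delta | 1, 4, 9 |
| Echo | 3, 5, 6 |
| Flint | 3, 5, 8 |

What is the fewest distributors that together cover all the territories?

Bravo and Comet and Delta and Echo and Flint together: Bravo ∪ Comet ∪ Delta ∪ Echo ∪ Flint = {1, 2, 3, 4, 5, 6, 7, 8, 9, 10} — every territory is covered.
No 4 of the 6 distributors cover everything (all 15 combinations miss at least one territory), so 5 is optimal.

5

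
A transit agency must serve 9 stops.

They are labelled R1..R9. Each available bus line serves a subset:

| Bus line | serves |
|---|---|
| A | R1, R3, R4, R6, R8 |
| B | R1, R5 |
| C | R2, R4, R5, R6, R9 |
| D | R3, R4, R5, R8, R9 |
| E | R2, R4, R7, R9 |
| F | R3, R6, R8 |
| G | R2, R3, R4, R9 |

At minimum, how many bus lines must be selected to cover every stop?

A and C and E together: A ∪ C ∪ E = {R1, R2, R3, R4, R5, R6, R7, R8, R9} — every stop is covered.
Only E contains R7, so E is forced; the remaining 5 stops need at least 2 more bus lines (each remaining bus line adds at most 4) — so at least 3 bus lines are needed, and 3 is optimal.

3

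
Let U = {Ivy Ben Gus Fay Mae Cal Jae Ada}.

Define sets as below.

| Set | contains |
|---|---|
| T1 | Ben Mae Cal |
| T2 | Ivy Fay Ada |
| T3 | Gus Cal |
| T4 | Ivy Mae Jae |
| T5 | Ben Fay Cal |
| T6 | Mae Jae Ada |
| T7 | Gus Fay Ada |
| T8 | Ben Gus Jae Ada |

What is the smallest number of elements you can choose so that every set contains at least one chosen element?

3

H = {Gus, Fay, Mae} meets every set (each contains at least one member of H), and |H| = 3.
No choice of 2 elements meets every set, so 3 is the minimum.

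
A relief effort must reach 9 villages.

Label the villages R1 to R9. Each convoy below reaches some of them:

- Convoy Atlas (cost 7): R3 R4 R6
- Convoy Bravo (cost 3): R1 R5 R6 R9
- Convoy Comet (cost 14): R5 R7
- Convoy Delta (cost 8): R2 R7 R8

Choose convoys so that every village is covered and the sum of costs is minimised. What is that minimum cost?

18

Atlas, Bravo, Delta together cover every village (Atlas ∪ Bravo ∪ Delta = {R1, R2, R3, R4, R5, R6, R7, R8, R9}); total cost 7 + 3 + 8 = 18.
No covering selection has total cost below 18.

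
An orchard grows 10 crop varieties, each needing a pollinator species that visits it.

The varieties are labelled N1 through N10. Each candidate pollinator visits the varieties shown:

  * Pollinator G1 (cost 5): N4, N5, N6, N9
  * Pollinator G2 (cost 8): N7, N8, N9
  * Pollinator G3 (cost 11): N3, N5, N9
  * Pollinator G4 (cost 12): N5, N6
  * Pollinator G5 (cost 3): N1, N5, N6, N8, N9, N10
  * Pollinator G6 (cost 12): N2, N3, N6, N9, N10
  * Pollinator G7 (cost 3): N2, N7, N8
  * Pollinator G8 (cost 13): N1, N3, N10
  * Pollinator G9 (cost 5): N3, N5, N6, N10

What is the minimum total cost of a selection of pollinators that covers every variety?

G1, G5, G7, G9 together cover every variety (G1 ∪ G5 ∪ G7 ∪ G9 = {N1, N2, N3, N4, N5, N6, N7, N8, N9, N10}); total cost 5 + 3 + 3 + 5 = 16.
No covering selection has total cost below 16.

16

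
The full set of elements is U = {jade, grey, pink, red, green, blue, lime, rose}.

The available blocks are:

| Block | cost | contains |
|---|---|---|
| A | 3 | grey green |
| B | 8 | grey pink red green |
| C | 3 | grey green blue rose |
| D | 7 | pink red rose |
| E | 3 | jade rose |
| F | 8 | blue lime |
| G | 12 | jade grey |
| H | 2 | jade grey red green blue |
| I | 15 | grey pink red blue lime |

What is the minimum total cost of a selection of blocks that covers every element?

D, F, H together cover every element (D ∪ F ∪ H = {jade, grey, pink, red, green, blue, lime, rose}); total cost 7 + 8 + 2 = 17.
The greedy pick H, C, D, F costs 20; no covering selection beats 17.

17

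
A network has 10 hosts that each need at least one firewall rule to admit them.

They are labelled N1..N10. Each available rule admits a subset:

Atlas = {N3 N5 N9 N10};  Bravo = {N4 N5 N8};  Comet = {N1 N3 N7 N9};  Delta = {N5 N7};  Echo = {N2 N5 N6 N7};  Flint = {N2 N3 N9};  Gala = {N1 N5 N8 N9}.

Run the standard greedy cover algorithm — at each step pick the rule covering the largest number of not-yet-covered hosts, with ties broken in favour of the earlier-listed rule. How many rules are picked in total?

Greedy: pick Atlas (covers 4 new) → pick Echo (covers 3 new) → pick Bravo (covers 2 new) → pick Comet (covers 1 new). Total picks: 4.

4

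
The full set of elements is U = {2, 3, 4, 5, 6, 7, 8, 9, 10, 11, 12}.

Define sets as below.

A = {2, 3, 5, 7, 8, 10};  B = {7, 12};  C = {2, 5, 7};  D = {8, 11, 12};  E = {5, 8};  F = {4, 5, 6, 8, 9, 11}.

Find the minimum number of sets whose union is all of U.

Take {A, B, F}. Their union is {2, 3, 4, 5, 6, 7, 8, 9, 10, 11, 12}, which is all 11 elements.
Only A contains 3, so A is forced; the remaining 5 elements need at least 2 more sets (each remaining set adds at most 4) — so at least 3 sets are needed, and 3 is optimal.

3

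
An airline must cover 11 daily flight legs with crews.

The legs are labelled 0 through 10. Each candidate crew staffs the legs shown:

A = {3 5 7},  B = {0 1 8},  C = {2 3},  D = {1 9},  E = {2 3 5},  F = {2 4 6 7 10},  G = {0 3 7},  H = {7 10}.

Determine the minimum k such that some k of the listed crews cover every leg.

A and B and D and F together: A ∪ B ∪ D ∪ F = {0, 1, 2, 3, 4, 5, 6, 7, 8, 9, 10} — every leg is covered.
No 3 of the 8 crews cover everything (all 56 combinations miss at least one leg), so 4 is optimal.

4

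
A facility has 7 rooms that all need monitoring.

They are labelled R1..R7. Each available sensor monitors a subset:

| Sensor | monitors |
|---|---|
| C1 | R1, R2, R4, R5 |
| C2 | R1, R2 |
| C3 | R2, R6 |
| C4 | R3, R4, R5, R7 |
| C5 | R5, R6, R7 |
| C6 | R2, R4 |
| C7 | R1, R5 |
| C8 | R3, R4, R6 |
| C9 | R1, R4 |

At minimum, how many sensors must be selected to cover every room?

C1 and C3 and C4 together: C1 ∪ C3 ∪ C4 = {R1, R2, R3, R4, R5, R6, R7} — every room is covered.
No 2 of the 9 sensors cover everything (all 36 combinations miss at least one room), so 3 is optimal.

3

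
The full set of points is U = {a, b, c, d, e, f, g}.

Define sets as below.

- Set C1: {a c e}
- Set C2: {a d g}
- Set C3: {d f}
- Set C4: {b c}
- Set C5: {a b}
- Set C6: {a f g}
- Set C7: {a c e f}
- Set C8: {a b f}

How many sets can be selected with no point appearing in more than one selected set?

C3, C5 are pairwise disjoint (C3={d,f}; C5={a,b}).
Every remaining set overlaps one of these, and no 3 of the listed sets are pairwise disjoint, so 2 is the maximum.

2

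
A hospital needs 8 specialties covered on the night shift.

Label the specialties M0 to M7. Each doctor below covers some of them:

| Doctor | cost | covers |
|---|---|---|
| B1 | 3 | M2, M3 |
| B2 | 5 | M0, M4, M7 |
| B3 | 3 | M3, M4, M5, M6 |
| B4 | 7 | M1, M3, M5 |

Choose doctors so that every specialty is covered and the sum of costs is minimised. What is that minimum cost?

18

B1, B2, B3, B4 together cover every specialty (B1 ∪ B2 ∪ B3 ∪ B4 = {M0, M1, M2, M3, M4, M5, M6, M7}); total cost 3 + 5 + 3 + 7 = 18.
No covering selection has total cost below 18.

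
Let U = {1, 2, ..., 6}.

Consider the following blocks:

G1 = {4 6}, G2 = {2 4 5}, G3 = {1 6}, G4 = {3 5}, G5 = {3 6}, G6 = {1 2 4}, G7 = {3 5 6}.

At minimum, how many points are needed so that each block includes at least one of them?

H = {3, 4, 6} meets every block (each contains at least one member of H), and |H| = 3.
No choice of 2 points meets every block, so 3 is the minimum.

3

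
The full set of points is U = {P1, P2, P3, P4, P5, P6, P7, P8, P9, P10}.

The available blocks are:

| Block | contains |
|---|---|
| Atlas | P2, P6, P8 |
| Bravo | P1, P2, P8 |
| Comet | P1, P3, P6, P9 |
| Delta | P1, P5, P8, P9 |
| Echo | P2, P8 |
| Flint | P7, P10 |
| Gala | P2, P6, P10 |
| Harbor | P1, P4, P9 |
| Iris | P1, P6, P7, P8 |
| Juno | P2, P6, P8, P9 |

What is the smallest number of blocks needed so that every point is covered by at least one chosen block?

Bravo and Comet and Delta and Flint and Harbor together: Bravo ∪ Comet ∪ Delta ∪ Flint ∪ Harbor = {P1, P2, P3, P4, P5, P6, P7, P8, P9, P10} — every point is covered.
No 4 of the 10 blocks cover everything (all 210 combinations miss at least one point), so 5 is optimal.

5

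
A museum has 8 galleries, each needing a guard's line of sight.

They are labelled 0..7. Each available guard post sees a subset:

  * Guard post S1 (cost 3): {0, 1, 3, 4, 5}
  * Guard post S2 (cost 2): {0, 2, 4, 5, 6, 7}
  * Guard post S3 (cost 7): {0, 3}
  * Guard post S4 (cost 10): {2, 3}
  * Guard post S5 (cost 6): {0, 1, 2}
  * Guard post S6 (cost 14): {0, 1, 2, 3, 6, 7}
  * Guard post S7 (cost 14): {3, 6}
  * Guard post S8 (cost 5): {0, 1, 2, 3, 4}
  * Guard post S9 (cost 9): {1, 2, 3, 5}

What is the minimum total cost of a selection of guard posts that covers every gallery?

5

S1, S2 together cover every gallery (S1 ∪ S2 = {0, 1, 2, 3, 4, 5, 6, 7}); total cost 3 + 2 = 5.
No covering selection has total cost below 5.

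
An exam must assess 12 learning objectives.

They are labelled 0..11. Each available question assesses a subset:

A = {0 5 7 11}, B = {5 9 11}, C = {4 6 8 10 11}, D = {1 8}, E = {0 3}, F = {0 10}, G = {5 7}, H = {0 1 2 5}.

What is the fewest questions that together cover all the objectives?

B and C and E and G and H together: B ∪ C ∪ E ∪ G ∪ H = {0, 1, 2, 3, 4, 5, 6, 7, 8, 9, 10, 11} — every objective is covered.
No 4 of the 8 questions cover everything (all 70 combinations miss at least one objective), so 5 is optimal.

5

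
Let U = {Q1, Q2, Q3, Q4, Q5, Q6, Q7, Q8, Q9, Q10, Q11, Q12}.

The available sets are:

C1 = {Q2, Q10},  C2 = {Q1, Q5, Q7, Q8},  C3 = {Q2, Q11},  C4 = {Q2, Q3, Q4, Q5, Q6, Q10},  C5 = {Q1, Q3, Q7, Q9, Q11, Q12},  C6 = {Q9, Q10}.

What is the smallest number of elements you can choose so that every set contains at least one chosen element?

3

Take H = {Q5, Q10, Q11}. Each listed set contains at least one of these, so H is a hitting set of size 3.
The sets C2, C3, C6 are pairwise disjoint, so any hitting set needs a separate element for each — at least 3. Hence 3 is optimal.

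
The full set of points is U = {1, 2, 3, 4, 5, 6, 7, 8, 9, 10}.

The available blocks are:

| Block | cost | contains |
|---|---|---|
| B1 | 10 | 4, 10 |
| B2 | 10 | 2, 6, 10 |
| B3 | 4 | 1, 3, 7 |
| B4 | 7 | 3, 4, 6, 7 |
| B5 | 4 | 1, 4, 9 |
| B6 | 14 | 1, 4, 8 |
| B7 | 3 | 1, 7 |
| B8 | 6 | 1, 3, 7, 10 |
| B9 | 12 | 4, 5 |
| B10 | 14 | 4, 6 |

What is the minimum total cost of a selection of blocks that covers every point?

B2, B3, B5, B6, B9 together cover every point (B2 ∪ B3 ∪ B5 ∪ B6 ∪ B9 = {1, 2, 3, 4, 5, 6, 7, 8, 9, 10}); total cost 10 + 4 + 4 + 14 + 12 = 44.
No covering selection has total cost below 44.

44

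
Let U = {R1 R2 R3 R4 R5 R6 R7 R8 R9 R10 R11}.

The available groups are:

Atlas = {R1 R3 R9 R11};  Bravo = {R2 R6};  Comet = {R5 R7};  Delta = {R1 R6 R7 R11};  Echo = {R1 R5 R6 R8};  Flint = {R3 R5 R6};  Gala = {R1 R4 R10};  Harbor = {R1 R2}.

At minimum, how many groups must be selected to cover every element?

5

Atlas, Comet, Echo, Gala, and Harbor cover everything between them: the union {R1, R2, R3, R4, R5, R6, R7, R8, R9, R10, R11} is all of U.
No 4 of the 8 groups cover everything (all 70 combinations miss at least one element), so 5 is optimal.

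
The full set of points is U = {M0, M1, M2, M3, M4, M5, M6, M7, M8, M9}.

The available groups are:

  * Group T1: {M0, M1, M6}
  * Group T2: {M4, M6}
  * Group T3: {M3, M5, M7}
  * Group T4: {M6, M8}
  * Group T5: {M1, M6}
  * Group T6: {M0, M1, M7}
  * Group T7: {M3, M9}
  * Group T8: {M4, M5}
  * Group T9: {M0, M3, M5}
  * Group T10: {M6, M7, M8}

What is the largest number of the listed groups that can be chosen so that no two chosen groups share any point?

T4, T6, T7, T8 are pairwise disjoint (T4={M6,M8}; T6={M0,M1,M7}; T7={M3,M9}; T8={M4,M5}).
Every remaining group overlaps one of these, and no 5 of the listed groups are pairwise disjoint, so 4 is the maximum.

4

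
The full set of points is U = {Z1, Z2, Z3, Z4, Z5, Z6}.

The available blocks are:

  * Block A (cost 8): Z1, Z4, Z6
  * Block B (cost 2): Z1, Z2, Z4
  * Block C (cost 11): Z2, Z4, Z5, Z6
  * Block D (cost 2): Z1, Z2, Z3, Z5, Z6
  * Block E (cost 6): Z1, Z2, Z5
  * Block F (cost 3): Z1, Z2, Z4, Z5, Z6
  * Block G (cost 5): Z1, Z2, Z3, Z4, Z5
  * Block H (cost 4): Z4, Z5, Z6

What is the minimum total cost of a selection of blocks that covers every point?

B, D together cover every point (B ∪ D = {Z1, Z2, Z3, Z4, Z5, Z6}); total cost 2 + 2 = 4.
No covering selection has total cost below 4.

4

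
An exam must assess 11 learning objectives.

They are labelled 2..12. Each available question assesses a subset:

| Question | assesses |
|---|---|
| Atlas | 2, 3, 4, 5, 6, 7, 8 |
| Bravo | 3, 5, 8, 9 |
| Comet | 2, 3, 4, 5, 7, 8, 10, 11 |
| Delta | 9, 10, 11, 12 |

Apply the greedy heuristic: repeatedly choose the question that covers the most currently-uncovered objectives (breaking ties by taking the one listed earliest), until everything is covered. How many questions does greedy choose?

3

Greedy: pick Comet (covers 8 new) → pick Delta (covers 2 new) → pick Atlas (covers 1 new). Total picks: 3.
(The true minimum cover uses only 2 questions, so greedy is not optimal here.)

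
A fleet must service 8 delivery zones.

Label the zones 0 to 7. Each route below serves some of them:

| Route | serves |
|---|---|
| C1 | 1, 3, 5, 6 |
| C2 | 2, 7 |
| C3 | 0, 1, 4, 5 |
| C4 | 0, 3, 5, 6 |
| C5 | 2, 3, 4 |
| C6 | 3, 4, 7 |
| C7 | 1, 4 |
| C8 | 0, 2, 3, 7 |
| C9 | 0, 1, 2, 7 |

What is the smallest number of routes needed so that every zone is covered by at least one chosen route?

C1 and C3 and C8 together: C1 ∪ C3 ∪ C8 = {0, 1, 2, 3, 4, 5, 6, 7} — every zone is covered.
No 2 of the 9 routes cover everything (all 36 combinations miss at least one zone), so 3 is optimal.

3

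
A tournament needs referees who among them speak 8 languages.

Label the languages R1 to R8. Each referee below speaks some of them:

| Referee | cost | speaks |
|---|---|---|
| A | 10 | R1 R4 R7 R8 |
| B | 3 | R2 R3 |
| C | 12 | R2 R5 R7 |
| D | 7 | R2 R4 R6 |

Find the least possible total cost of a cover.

A, B, C, D together cover every language (A ∪ B ∪ C ∪ D = {R1, R2, R3, R4, R5, R6, R7, R8}); total cost 10 + 3 + 12 + 7 = 32.
No covering selection has total cost below 32.

32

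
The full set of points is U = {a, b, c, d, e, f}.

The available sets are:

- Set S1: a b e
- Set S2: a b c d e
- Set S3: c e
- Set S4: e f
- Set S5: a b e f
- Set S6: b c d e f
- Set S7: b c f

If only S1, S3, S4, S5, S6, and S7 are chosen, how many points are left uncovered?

0

Union of S1, S3, S4, S5, S6, S7 = {a, b, c, d, e, f} — that's every point, so 0 are uncovered.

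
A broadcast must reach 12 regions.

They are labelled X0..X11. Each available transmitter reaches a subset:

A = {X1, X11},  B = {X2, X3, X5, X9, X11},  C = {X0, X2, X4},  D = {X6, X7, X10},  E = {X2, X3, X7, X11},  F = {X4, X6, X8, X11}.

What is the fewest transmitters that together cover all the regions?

A and B and C and D and F together: A ∪ B ∪ C ∪ D ∪ F = {X0, X1, X2, X3, X4, X5, X6, X7, X8, X9, X10, X11} — every region is covered.
No 4 of the 6 transmitters cover everything (all 15 combinations miss at least one region), so 5 is optimal.

5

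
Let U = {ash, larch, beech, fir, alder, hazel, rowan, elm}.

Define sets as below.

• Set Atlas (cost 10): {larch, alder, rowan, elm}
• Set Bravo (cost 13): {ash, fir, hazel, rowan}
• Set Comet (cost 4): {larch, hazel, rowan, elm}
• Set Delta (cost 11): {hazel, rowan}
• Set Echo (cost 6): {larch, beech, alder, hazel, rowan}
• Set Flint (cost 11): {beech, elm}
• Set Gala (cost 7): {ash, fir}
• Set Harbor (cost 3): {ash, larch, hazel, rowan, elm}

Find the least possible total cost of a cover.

Echo, Gala, Harbor together cover every element (Echo ∪ Gala ∪ Harbor = {ash, larch, beech, fir, alder, hazel, rowan, elm}); total cost 6 + 7 + 3 = 16.
No covering selection has total cost below 16.

16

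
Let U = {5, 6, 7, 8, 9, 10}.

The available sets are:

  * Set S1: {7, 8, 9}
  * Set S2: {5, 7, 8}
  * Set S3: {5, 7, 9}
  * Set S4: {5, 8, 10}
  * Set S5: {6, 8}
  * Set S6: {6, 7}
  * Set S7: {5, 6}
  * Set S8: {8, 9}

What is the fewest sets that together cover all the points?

S3 and S4 and S7 together: S3 ∪ S4 ∪ S7 = {5, 6, 7, 8, 9, 10} — every point is covered.
Only S4 contains 10, so S4 is forced; the remaining 3 points need at least 2 more sets (each remaining set adds at most 2) — so at least 3 sets are needed, and 3 is optimal.

3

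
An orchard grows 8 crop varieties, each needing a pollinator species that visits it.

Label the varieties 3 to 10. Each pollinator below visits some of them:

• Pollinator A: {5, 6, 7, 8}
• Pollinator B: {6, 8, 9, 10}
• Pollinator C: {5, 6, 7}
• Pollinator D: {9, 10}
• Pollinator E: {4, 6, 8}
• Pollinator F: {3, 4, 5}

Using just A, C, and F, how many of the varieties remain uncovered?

Union of A, C, F = {3, 4, 5, 6, 7, 8}.
Not covered: 9, 10 — 2 varieties.

2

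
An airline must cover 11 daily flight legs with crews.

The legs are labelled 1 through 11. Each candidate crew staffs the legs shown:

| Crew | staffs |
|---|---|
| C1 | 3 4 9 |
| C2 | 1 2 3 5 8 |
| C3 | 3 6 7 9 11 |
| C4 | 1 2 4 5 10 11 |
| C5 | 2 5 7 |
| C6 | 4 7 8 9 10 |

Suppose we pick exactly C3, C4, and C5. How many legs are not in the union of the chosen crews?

1

Union of C3, C4, C5 = {1, 2, 3, 4, 5, 6, 7, 9, 10, 11}.
Not covered: 8 — 1 leg.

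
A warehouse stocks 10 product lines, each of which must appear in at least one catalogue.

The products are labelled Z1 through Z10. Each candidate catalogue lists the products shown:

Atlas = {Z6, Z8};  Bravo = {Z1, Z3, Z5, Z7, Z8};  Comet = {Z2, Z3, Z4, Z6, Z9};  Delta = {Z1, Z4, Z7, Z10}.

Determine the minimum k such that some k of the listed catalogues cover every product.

3

Bravo and Comet and Delta together: Bravo ∪ Comet ∪ Delta = {Z1, Z2, Z3, Z4, Z5, Z6, Z7, Z8, Z9, Z10} — every product is covered.
Only Comet contains Z2, so Comet is forced; the remaining 5 products need at least 2 more catalogues (each remaining catalogue adds at most 4) — so at least 3 catalogues are needed, and 3 is optimal.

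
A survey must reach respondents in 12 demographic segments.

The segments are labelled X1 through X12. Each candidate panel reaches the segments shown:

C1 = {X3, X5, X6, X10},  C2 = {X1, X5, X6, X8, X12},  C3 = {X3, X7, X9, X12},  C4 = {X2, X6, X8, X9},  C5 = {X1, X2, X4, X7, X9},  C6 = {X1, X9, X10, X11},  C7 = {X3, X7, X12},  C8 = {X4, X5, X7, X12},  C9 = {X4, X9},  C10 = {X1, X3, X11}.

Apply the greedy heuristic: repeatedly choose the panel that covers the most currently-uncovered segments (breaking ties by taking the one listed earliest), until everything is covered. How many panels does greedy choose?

Greedy: pick C2 (covers 5 new) → pick C5 (covers 4 new) → pick C1 (covers 2 new) → pick C6 (covers 1 new). Total picks: 4.

4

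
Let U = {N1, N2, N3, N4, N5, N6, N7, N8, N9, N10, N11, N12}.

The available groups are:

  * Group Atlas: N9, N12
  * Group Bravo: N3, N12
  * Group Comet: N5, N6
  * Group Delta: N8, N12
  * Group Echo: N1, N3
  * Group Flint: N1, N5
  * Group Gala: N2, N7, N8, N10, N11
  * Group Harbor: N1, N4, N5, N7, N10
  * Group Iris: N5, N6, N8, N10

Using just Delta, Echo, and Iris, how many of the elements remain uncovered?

5

Union of Delta, Echo, Iris = {N1, N3, N5, N6, N8, N10, N12}.
Not covered: N2, N4, N7, N9, N11 — 5 elements.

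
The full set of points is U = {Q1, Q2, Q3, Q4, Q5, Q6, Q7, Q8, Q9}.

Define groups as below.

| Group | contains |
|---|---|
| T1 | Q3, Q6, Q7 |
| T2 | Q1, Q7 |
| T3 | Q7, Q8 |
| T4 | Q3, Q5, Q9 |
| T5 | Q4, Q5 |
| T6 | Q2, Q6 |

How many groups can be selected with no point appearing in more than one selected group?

T2, T5, T6 are pairwise disjoint (T2={Q1,Q7}; T5={Q4,Q5}; T6={Q2,Q6}).
Every remaining group overlaps one of these, and no 4 of the listed groups are pairwise disjoint, so 3 is the maximum.

3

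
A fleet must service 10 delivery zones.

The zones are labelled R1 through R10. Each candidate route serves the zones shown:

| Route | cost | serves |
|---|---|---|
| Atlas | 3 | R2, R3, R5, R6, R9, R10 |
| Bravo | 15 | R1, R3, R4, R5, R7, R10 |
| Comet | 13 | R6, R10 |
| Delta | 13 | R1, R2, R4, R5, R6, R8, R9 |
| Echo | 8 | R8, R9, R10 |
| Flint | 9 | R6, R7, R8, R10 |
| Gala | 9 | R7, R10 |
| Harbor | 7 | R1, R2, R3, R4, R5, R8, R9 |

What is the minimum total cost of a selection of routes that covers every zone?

16

Flint, Harbor together cover every zone (Flint ∪ Harbor = {R1, R2, R3, R4, R5, R6, R7, R8, R9, R10}); total cost 9 + 7 = 16.
The greedy pick Atlas, Harbor, Flint costs 19; no covering selection beats 16.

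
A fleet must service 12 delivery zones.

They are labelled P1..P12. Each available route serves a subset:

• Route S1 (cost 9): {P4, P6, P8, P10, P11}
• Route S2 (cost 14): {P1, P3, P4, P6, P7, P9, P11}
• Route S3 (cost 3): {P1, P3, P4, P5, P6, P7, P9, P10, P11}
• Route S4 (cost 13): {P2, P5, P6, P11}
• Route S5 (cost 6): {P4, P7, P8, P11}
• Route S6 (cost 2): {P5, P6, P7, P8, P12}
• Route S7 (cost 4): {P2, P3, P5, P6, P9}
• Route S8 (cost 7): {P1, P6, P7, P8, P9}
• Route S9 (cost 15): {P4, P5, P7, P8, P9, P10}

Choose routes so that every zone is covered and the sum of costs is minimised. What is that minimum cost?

S3, S6, S7 together cover every zone (S3 ∪ S6 ∪ S7 = {P1, P2, P3, P4, P5, P6, P7, P8, P9, P10, P11, P12}); total cost 3 + 2 + 4 = 9.
No covering selection has total cost below 9.

9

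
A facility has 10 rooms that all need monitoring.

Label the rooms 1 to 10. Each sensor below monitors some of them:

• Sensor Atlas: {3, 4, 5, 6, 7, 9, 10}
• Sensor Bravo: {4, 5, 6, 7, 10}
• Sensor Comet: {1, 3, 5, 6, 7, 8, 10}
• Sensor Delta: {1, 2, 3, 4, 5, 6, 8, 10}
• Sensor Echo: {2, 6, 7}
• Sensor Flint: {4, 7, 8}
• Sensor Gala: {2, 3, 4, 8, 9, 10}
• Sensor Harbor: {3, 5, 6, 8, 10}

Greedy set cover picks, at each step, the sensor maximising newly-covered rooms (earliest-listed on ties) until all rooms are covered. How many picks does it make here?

Greedy: pick Delta (covers 8 new) → pick Atlas (covers 2 new). Total picks: 2.

2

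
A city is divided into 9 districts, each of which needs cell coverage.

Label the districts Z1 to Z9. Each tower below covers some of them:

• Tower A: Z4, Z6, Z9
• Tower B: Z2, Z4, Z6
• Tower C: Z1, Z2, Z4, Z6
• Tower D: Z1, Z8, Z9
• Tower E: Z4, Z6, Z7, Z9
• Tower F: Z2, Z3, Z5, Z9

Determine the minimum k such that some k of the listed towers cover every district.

Take {D, E, F}. Their union is {Z1, Z2, Z3, Z4, Z5, Z6, Z7, Z8, Z9}, which is all 9 districts.
Each tower has at most 4 districts, and 2·4 = 8 < 9 — so at least 3 towers are needed, and 3 is optimal.

3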